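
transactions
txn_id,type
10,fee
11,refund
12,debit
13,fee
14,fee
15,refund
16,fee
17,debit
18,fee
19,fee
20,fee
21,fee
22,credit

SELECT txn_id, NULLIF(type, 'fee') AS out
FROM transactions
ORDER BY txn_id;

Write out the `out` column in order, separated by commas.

NULL, refund, debit, NULL, NULL, refund, NULL, debit, NULL, NULL, NULL, NULL, credit

txn_id=10: type=fee vs fee: equal → NULL
txn_id=11: type=refund vs fee: differ → refund
txn_id=12: type=debit vs fee: differ → debit
txn_id=13: type=fee vs fee: equal → NULL
txn_id=14: type=fee vs fee: equal → NULL
txn_id=15: type=refund vs fee: differ → refund
txn_id=16: type=fee vs fee: equal → NULL
txn_id=17: type=debit vs fee: differ → debit
txn_id=18: type=fee vs fee: equal → NULL
txn_id=19: type=fee vs fee: equal → NULL
txn_id=20: type=fee vs fee: equal → NULL
txn_id=21: type=fee vs fee: equal → NULL
txn_id=22: type=credit vs fee: differ → credit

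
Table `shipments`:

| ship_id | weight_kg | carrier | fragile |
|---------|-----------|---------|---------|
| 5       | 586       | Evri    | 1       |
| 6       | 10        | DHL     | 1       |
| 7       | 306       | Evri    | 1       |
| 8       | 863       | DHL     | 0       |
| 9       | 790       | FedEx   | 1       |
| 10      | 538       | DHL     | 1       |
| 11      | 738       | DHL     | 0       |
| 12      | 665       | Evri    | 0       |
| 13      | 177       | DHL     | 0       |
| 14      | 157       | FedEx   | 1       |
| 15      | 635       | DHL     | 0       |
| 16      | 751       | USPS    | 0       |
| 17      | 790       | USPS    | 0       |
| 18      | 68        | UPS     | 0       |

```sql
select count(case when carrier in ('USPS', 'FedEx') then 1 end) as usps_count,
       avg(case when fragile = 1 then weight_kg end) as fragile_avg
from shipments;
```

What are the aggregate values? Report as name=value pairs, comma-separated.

usps_count=4, fragile_avg=397.8333333333

[usps_count: carrier in ('USPS', 'FedEx')]
ship_id=5: ✗
ship_id=6: ✗
ship_id=7: ✗
ship_id=8: ✗
ship_id=9: ✓ → 1
ship_id=10: ✗
ship_id=11: ✗
ship_id=12: ✗
ship_id=13: ✗
ship_id=14: ✓ → 1
ship_id=15: ✗
ship_id=16: ✓ → 1
ship_id=17: ✓ → 1
ship_id=18: ✗
usps_count = COUNT(1, 1, 1, 1) = 4
—
[fragile_avg: fragile = 1]
ship_id=5: ✓ → 586
ship_id=6: ✓ → 10
ship_id=7: ✓ → 306
ship_id=8: ✗
ship_id=9: ✓ → 790
ship_id=10: ✓ → 538
ship_id=11: ✗
ship_id=12: ✗
ship_id=13: ✗
ship_id=14: ✓ → 157
ship_id=15: ✗
ship_id=16: ✗
ship_id=17: ✗
ship_id=18: ✗
fragile_avg = (586 + 10 + 306 + 790 + 538 + 157) / 6 = 397.8333333333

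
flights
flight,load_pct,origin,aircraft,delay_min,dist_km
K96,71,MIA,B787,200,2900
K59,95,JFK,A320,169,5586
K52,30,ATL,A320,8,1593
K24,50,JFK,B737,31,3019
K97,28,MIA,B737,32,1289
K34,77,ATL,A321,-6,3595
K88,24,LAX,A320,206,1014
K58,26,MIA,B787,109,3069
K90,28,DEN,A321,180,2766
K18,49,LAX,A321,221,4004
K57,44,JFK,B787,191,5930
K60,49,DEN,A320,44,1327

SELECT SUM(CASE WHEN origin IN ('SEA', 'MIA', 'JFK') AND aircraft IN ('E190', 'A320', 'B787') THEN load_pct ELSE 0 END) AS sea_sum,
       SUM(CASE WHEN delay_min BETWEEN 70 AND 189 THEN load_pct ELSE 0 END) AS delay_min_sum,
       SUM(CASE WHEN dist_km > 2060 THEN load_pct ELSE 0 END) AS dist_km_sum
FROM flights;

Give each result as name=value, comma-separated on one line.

sea_sum=236, delay_min_sum=149, dist_km_sum=440

[sea_sum: origin IN ('SEA', 'MIA', 'JFK') AND aircraft IN ('E190', 'A320', 'B787')]
flight=K96: ✓ → 71
flight=K59: ✓ → 95
flight=K52: ✗
flight=K24: ✗
flight=K97: ✗
flight=K34: ✗
flight=K88: ✗
flight=K58: ✓ → 26
flight=K90: ✗
flight=K18: ✗
flight=K57: ✓ → 44
flight=K60: ✗
sea_sum = 71 + 95 + 26 + 44 = 236
—
[delay_min_sum: delay_min BETWEEN 70 AND 189]
flight=K96: ✗
flight=K59: ✓ → 95
flight=K52: ✗
flight=K24: ✗
flight=K97: ✗
flight=K34: ✗
flight=K88: ✗
flight=K58: ✓ → 26
flight=K90: ✓ → 28
flight=K18: ✗
flight=K57: ✗
flight=K60: ✗
delay_min_sum = 95 + 26 + 28 = 149
—
[dist_km_sum: dist_km > 2060]
flight=K96: ✓ → 71
flight=K59: ✓ → 95
flight=K52: ✗
flight=K24: ✓ → 50
flight=K97: ✗
flight=K34: ✓ → 77
flight=K88: ✗
flight=K58: ✓ → 26
flight=K90: ✓ → 28
flight=K18: ✓ → 49
flight=K57: ✓ → 44
flight=K60: ✗
dist_km_sum = 71 + 95 + 50 + 77 + 26 + 28 + 49 + 44 = 440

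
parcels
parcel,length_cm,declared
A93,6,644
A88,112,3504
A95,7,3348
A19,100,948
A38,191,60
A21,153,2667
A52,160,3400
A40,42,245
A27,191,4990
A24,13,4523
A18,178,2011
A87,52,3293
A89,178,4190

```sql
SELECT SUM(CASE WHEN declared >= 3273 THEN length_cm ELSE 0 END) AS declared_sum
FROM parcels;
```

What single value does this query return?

713

parcel=A93: ✗
parcel=A88: ✓ → 112
parcel=A95: ✓ → 7
parcel=A19: ✗
parcel=A38: ✗
parcel=A21: ✗
parcel=A52: ✓ → 160
parcel=A40: ✗
parcel=A27: ✓ → 191
parcel=A24: ✓ → 13
parcel=A18: ✗
parcel=A87: ✓ → 52
parcel=A89: ✓ → 178
declared_sum = 112 + 7 + 160 + 191 + 13 + 52 + 178 = 713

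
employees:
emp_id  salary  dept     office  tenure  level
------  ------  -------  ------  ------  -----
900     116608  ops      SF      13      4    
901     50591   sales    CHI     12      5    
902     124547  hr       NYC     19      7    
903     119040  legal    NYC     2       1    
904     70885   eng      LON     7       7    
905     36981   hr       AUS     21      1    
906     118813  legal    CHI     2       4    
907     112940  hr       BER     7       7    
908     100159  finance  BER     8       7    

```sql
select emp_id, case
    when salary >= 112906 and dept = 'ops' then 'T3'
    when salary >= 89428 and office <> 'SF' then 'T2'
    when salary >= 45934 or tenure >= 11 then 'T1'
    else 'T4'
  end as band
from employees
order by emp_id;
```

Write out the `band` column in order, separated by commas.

T3, T1, T2, T2, T1, T1, T2, T2, T2

emp_id=900: salary >= 112906 and dept = 'ops' → T3
emp_id=901: salary >= 45934 or tenure >= 11 → T1
emp_id=902: salary >= 89428 and office <> 'SF' → T2
emp_id=903: salary >= 89428 and office <> 'SF' → T2
emp_id=904: salary >= 45934 or tenure >= 11 → T1
emp_id=905: salary >= 45934 or tenure >= 11 → T1
emp_id=906: salary >= 89428 and office <> 'SF' → T2
emp_id=907: salary >= 89428 and office <> 'SF' → T2
emp_id=908: salary >= 89428 and office <> 'SF' → T2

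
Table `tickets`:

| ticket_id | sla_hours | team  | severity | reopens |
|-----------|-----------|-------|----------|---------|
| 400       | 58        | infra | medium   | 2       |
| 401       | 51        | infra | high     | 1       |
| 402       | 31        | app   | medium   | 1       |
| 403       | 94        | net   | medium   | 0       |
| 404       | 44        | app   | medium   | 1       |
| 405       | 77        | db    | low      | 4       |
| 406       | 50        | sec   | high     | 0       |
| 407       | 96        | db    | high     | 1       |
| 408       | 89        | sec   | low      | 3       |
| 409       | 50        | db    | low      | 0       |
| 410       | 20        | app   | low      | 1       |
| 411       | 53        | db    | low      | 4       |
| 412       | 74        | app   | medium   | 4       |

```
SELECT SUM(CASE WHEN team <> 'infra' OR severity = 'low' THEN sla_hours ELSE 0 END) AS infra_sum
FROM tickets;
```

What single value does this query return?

678

ticket_id=400: ✗
ticket_id=401: ✗
ticket_id=402: ✓ → 31
ticket_id=403: ✓ → 94
ticket_id=404: ✓ → 44
ticket_id=405: ✓ → 77
ticket_id=406: ✓ → 50
ticket_id=407: ✓ → 96
ticket_id=408: ✓ → 89
ticket_id=409: ✓ → 50
ticket_id=410: ✓ → 20
ticket_id=411: ✓ → 53
ticket_id=412: ✓ → 74
infra_sum = 31 + 94 + 44 + 77 + 50 + 96 + 89 + 50 + 20 + 53 + 74 = 678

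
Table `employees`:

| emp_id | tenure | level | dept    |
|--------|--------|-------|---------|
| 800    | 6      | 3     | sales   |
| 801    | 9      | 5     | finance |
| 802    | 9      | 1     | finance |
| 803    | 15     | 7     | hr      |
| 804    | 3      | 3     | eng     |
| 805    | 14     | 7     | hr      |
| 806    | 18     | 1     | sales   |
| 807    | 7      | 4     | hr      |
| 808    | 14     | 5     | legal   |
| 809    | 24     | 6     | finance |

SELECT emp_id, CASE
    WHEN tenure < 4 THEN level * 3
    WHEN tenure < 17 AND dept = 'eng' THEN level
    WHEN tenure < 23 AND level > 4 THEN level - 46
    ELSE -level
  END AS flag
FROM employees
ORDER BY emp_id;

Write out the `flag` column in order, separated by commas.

emp_id=800: ELSE → -3
emp_id=801: tenure < 23 AND level > 4 → -41
emp_id=802: ELSE → -1
emp_id=803: tenure < 23 AND level > 4 → -39
emp_id=804: tenure < 4 → 9
emp_id=805: tenure < 23 AND level > 4 → -39
emp_id=806: ELSE → -1
emp_id=807: ELSE → -4
emp_id=808: tenure < 23 AND level > 4 → -41
emp_id=809: ELSE → -6

-3, -41, -1, -39, 9, -39, -1, -4, -41, -6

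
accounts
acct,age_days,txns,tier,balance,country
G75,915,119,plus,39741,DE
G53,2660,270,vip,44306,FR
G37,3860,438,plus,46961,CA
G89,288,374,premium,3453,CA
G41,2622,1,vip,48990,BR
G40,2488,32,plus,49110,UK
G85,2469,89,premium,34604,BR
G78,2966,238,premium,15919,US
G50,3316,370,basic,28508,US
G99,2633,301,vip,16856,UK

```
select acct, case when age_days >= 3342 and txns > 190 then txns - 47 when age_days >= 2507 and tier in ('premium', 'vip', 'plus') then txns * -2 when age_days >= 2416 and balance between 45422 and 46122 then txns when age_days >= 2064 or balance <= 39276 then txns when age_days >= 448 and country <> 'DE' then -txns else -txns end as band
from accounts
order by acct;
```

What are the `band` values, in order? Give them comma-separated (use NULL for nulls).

acct=G37: age_days >= 3342 and txns > 190 → 391
acct=G40: age_days >= 2064 or balance <= 39276 → 32
acct=G41: age_days >= 2507 and tier in ('premium', 'vip', 'plus') → -2
acct=G50: age_days >= 2064 or balance <= 39276 → 370
acct=G53: age_days >= 2507 and tier in ('premium', 'vip', 'plus') → -540
acct=G75: ELSE → -119
acct=G78: age_days >= 2507 and tier in ('premium', 'vip', 'plus') → -476
acct=G85: age_days >= 2064 or balance <= 39276 → 89
acct=G89: age_days >= 2064 or balance <= 39276 → 374
acct=G99: age_days >= 2507 and tier in ('premium', 'vip', 'plus') → -602

391, 32, -2, 370, -540, -119, -476, 89, 374, -602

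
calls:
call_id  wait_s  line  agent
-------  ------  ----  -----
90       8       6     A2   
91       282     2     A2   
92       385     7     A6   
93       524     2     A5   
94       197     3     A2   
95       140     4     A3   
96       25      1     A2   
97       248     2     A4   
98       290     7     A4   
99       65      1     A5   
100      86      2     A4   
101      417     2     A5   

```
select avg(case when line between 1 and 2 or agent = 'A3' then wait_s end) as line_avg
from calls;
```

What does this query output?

223.375

call_id=90: ✗
call_id=91: ✓ → 282
call_id=92: ✗
call_id=93: ✓ → 524
call_id=94: ✗
call_id=95: ✓ → 140
call_id=96: ✓ → 25
call_id=97: ✓ → 248
call_id=98: ✗
call_id=99: ✓ → 65
call_id=100: ✓ → 86
call_id=101: ✓ → 417
line_avg = (282 + 524 + 140 + 25 + 248 + 65 + 86 + 417) / 8 = 223.375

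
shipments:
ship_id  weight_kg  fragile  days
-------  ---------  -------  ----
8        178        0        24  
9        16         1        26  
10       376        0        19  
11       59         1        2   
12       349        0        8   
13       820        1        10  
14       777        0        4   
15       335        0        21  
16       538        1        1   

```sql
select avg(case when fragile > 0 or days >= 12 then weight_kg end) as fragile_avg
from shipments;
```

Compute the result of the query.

ship_id=8: ✓ → 178
ship_id=9: ✓ → 16
ship_id=10: ✓ → 376
ship_id=11: ✓ → 59
ship_id=12: ✗
ship_id=13: ✓ → 820
ship_id=14: ✗
ship_id=15: ✓ → 335
ship_id=16: ✓ → 538
fragile_avg = (178 + 16 + 376 + 59 + 820 + 335 + 538) / 7 = 331.7142857143

331.7142857143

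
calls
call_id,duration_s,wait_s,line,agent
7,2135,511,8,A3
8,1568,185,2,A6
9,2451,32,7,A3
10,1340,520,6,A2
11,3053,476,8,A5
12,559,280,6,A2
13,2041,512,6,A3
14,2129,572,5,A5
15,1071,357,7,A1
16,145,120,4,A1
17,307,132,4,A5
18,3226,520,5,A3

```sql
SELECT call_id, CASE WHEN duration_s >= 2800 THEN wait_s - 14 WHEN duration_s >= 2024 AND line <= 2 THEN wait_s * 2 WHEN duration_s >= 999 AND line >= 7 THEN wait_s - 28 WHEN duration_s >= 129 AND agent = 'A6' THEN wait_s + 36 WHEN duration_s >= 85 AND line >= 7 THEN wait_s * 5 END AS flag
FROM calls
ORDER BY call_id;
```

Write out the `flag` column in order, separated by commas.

483, 221, 4, NULL, 462, NULL, NULL, NULL, 329, NULL, NULL, 506

call_id=7: duration_s >= 999 AND line >= 7 → 483
call_id=8: duration_s >= 129 AND agent = 'A6' → 221
call_id=9: duration_s >= 999 AND line >= 7 → 4
call_id=10: (no match → NULL) → NULL
call_id=11: duration_s >= 2800 → 462
call_id=12: (no match → NULL) → NULL
call_id=13: (no match → NULL) → NULL
call_id=14: (no match → NULL) → NULL
call_id=15: duration_s >= 999 AND line >= 7 → 329
call_id=16: (no match → NULL) → NULL
call_id=17: (no match → NULL) → NULL
call_id=18: duration_s >= 2800 → 506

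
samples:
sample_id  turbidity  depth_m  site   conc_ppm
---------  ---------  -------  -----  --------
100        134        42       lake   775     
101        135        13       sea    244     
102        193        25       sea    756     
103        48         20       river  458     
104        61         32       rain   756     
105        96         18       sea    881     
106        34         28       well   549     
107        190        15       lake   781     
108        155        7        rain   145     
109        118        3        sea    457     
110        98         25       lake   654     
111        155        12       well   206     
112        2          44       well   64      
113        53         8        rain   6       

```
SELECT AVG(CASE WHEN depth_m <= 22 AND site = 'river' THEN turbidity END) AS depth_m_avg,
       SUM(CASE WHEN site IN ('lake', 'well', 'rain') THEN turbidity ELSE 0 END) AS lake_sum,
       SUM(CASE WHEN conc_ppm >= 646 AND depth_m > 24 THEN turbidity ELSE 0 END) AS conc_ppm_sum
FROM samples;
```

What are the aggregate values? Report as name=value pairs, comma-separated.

depth_m_avg=48, lake_sum=882, conc_ppm_sum=486

[depth_m_avg: depth_m <= 22 AND site = 'river']
sample_id=100: ✗
sample_id=101: ✗
sample_id=102: ✗
sample_id=103: ✓ → 48
sample_id=104: ✗
sample_id=105: ✗
sample_id=106: ✗
sample_id=107: ✗
sample_id=108: ✗
sample_id=109: ✗
sample_id=110: ✗
sample_id=111: ✗
sample_id=112: ✗
sample_id=113: ✗
depth_m_avg = 48
—
[lake_sum: site IN ('lake', 'well', 'rain')]
sample_id=100: ✓ → 134
sample_id=101: ✗
sample_id=102: ✗
sample_id=103: ✗
sample_id=104: ✓ → 61
sample_id=105: ✗
sample_id=106: ✓ → 34
sample_id=107: ✓ → 190
sample_id=108: ✓ → 155
sample_id=109: ✗
sample_id=110: ✓ → 98
sample_id=111: ✓ → 155
sample_id=112: ✓ → 2
sample_id=113: ✓ → 53
lake_sum = 134 + 61 + 34 + 190 + 155 + 98 + 155 + 2 + 53 = 882
—
[conc_ppm_sum: conc_ppm >= 646 AND depth_m > 24]
sample_id=100: ✓ → 134
sample_id=101: ✗
sample_id=102: ✓ → 193
sample_id=103: ✗
sample_id=104: ✓ → 61
sample_id=105: ✗
sample_id=106: ✗
sample_id=107: ✗
sample_id=108: ✗
sample_id=109: ✗
sample_id=110: ✓ → 98
sample_id=111: ✗
sample_id=112: ✗
sample_id=113: ✗
conc_ppm_sum = 134 + 193 + 61 + 98 = 486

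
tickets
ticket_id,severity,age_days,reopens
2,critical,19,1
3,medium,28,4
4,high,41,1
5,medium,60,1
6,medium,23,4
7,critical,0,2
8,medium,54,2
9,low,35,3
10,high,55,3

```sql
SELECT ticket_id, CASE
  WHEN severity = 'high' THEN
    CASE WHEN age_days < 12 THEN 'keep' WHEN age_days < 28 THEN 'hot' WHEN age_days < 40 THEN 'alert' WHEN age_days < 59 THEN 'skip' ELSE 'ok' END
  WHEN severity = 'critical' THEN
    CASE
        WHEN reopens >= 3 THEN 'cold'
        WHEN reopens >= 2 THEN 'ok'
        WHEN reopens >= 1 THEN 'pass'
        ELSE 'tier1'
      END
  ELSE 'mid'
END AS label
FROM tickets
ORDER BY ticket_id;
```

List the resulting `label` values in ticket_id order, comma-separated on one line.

pass, mid, skip, mid, mid, ok, mid, mid, skip

ticket_id=2: severity='critical' → inner[reopens >= 1] → pass
ticket_id=3: severity='medium' → outer ELSE → mid
ticket_id=4: severity='high' → inner[age_days < 59] → skip
ticket_id=5: severity='medium' → outer ELSE → mid
ticket_id=6: severity='medium' → outer ELSE → mid
ticket_id=7: severity='critical' → inner[reopens >= 2] → ok
ticket_id=8: severity='medium' → outer ELSE → mid
ticket_id=9: severity='low' → outer ELSE → mid
ticket_id=10: severity='high' → inner[age_days < 59] → skip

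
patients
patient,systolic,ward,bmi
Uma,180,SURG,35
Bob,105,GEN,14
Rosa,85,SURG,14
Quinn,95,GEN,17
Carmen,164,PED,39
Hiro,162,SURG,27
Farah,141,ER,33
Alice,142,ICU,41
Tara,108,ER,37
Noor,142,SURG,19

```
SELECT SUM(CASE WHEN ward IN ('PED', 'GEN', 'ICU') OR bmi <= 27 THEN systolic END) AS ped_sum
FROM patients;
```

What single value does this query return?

895

patient=Uma: ✗
patient=Bob: ✓ → 105
patient=Rosa: ✓ → 85
patient=Quinn: ✓ → 95
patient=Carmen: ✓ → 164
patient=Hiro: ✓ → 162
patient=Farah: ✗
patient=Alice: ✓ → 142
patient=Tara: ✗
patient=Noor: ✓ → 142
ped_sum = 105 + 85 + 95 + 164 + 162 + 142 + 142 = 895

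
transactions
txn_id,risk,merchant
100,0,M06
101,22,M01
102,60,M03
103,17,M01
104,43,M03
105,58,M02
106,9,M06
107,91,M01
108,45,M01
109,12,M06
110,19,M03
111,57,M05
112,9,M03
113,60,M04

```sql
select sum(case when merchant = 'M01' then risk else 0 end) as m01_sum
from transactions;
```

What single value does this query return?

175

txn_id=100: ✗
txn_id=101: ✓ → 22
txn_id=102: ✗
txn_id=103: ✓ → 17
txn_id=104: ✗
txn_id=105: ✗
txn_id=106: ✗
txn_id=107: ✓ → 91
txn_id=108: ✓ → 45
txn_id=109: ✗
txn_id=110: ✗
txn_id=111: ✗
txn_id=112: ✗
txn_id=113: ✗
m01_sum = 22 + 17 + 91 + 45 = 175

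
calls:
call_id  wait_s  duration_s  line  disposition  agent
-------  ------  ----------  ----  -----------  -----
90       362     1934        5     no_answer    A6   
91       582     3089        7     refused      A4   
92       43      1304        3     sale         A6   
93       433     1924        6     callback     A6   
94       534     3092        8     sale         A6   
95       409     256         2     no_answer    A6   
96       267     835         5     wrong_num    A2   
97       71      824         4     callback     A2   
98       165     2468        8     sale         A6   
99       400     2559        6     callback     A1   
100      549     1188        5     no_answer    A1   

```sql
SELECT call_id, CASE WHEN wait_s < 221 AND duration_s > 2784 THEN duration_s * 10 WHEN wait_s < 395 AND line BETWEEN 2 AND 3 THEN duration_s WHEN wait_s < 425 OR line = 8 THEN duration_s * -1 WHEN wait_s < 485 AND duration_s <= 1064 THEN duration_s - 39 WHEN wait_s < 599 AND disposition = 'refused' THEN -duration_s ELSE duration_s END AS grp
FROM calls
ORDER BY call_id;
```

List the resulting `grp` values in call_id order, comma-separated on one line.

-1934, -3089, 1304, 1924, -3092, -256, -835, -824, -2468, -2559, 1188

call_id=90: wait_s < 425 OR line = 8 → -1934
call_id=91: wait_s < 599 AND disposition = 'refused' → -3089
call_id=92: wait_s < 395 AND line BETWEEN 2 AND 3 → 1304
call_id=93: ELSE → 1924
call_id=94: wait_s < 425 OR line = 8 → -3092
call_id=95: wait_s < 425 OR line = 8 → -256
call_id=96: wait_s < 425 OR line = 8 → -835
call_id=97: wait_s < 425 OR line = 8 → -824
call_id=98: wait_s < 425 OR line = 8 → -2468
call_id=99: wait_s < 425 OR line = 8 → -2559
call_id=100: ELSE → 1188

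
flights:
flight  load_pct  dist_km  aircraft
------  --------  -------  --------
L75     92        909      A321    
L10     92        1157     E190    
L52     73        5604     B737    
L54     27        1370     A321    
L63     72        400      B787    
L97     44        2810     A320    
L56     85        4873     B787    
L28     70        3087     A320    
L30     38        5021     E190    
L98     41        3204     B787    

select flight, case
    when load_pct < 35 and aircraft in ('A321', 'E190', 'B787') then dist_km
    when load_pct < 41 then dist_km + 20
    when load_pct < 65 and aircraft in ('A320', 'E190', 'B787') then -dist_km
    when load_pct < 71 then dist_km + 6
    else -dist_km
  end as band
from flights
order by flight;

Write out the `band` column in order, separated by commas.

flight=L10: ELSE → -1157
flight=L28: load_pct < 71 → 3093
flight=L30: load_pct < 41 → 5041
flight=L52: ELSE → -5604
flight=L54: load_pct < 35 and aircraft in ('A321', 'E190', 'B787') → 1370
flight=L56: ELSE → -4873
flight=L63: ELSE → -400
flight=L75: ELSE → -909
flight=L97: load_pct < 65 and aircraft in ('A320', 'E190', 'B787') → -2810
flight=L98: load_pct < 65 and aircraft in ('A320', 'E190', 'B787') → -3204

-1157, 3093, 5041, -5604, 1370, -4873, -400, -909, -2810, -3204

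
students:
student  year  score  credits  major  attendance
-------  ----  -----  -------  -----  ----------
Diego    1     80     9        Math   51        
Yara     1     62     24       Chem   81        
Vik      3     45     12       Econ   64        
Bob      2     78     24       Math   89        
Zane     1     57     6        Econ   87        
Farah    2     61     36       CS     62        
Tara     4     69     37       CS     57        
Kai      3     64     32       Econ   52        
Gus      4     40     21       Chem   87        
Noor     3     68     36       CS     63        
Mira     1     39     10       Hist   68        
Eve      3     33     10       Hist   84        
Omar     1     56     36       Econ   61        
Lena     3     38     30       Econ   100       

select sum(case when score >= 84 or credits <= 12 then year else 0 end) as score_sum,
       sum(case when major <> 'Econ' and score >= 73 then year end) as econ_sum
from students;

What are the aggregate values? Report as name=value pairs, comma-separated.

[score_sum: score >= 84 or credits <= 12]
student=Diego: ✓ → 1
student=Yara: ✗
student=Vik: ✓ → 3
student=Bob: ✗
student=Zane: ✓ → 1
student=Farah: ✗
student=Tara: ✗
student=Kai: ✗
student=Gus: ✗
student=Noor: ✗
student=Mira: ✓ → 1
student=Eve: ✓ → 3
student=Omar: ✗
student=Lena: ✗
score_sum = 1 + 3 + 1 + 1 + 3 = 9
—
[econ_sum: major <> 'Econ' and score >= 73]
student=Diego: ✓ → 1
student=Yara: ✗
student=Vik: ✗
student=Bob: ✓ → 2
student=Zane: ✗
student=Farah: ✗
student=Tara: ✗
student=Kai: ✗
student=Gus: ✗
student=Noor: ✗
student=Mira: ✗
student=Eve: ✗
student=Omar: ✗
student=Lena: ✗
econ_sum = 1 + 2 = 3

score_sum=9, econ_sum=3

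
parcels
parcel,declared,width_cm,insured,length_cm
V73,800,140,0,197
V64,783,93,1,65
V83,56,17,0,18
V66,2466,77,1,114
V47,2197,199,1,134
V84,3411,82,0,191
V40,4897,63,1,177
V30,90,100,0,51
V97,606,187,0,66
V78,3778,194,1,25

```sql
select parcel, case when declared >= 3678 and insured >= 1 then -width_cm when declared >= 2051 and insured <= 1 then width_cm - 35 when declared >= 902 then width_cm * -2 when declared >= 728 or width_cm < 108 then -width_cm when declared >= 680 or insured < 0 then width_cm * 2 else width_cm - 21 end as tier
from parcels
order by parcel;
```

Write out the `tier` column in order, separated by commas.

parcel=V30: declared >= 728 or width_cm < 108 → -100
parcel=V40: declared >= 3678 and insured >= 1 → -63
parcel=V47: declared >= 2051 and insured <= 1 → 164
parcel=V64: declared >= 728 or width_cm < 108 → -93
parcel=V66: declared >= 2051 and insured <= 1 → 42
parcel=V73: declared >= 728 or width_cm < 108 → -140
parcel=V78: declared >= 3678 and insured >= 1 → -194
parcel=V83: declared >= 728 or width_cm < 108 → -17
parcel=V84: declared >= 2051 and insured <= 1 → 47
parcel=V97: ELSE → 166

-100, -63, 164, -93, 42, -140, -194, -17, 47, 166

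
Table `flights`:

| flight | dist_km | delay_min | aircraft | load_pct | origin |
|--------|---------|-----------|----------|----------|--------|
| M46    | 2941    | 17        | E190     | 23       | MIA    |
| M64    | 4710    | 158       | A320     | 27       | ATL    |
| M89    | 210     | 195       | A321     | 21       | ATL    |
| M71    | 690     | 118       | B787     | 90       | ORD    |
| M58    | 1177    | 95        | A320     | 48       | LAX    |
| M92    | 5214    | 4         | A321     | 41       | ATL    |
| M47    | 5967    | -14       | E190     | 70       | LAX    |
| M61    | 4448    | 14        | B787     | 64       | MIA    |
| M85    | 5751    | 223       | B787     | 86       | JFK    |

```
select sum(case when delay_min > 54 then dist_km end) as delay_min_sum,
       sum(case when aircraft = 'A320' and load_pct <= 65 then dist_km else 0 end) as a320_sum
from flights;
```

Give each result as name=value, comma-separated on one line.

delay_min_sum=12538, a320_sum=5887

[delay_min_sum: delay_min > 54]
flight=M46: ✗
flight=M64: ✓ → 4710
flight=M89: ✓ → 210
flight=M71: ✓ → 690
flight=M58: ✓ → 1177
flight=M92: ✗
flight=M47: ✗
flight=M61: ✗
flight=M85: ✓ → 5751
delay_min_sum = 4710 + 210 + 690 + 1177 + 5751 = 12538
—
[a320_sum: aircraft = 'A320' and load_pct <= 65]
flight=M46: ✗
flight=M64: ✓ → 4710
flight=M89: ✗
flight=M71: ✗
flight=M58: ✓ → 1177
flight=M92: ✗
flight=M47: ✗
flight=M61: ✗
flight=M85: ✗
a320_sum = 4710 + 1177 = 5887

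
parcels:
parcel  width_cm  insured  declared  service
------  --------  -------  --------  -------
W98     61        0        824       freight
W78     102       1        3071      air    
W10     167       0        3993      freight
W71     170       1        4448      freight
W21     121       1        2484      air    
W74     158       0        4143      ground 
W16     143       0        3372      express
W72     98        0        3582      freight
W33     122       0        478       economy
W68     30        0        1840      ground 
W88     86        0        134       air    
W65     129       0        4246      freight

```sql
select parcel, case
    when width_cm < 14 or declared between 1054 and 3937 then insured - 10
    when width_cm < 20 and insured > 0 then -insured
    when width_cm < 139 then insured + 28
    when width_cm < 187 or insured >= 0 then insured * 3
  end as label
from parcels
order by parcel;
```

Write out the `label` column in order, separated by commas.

0, -10, -9, 28, 28, -10, 3, -10, 0, -9, 28, 28

parcel=W10: width_cm < 187 or insured >= 0 → 0
parcel=W16: width_cm < 14 or declared between 1054 and 3937 → -10
parcel=W21: width_cm < 14 or declared between 1054 and 3937 → -9
parcel=W33: width_cm < 139 → 28
parcel=W65: width_cm < 139 → 28
parcel=W68: width_cm < 14 or declared between 1054 and 3937 → -10
parcel=W71: width_cm < 187 or insured >= 0 → 3
parcel=W72: width_cm < 14 or declared between 1054 and 3937 → -10
parcel=W74: width_cm < 187 or insured >= 0 → 0
parcel=W78: width_cm < 14 or declared between 1054 and 3937 → -9
parcel=W88: width_cm < 139 → 28
parcel=W98: width_cm < 139 → 28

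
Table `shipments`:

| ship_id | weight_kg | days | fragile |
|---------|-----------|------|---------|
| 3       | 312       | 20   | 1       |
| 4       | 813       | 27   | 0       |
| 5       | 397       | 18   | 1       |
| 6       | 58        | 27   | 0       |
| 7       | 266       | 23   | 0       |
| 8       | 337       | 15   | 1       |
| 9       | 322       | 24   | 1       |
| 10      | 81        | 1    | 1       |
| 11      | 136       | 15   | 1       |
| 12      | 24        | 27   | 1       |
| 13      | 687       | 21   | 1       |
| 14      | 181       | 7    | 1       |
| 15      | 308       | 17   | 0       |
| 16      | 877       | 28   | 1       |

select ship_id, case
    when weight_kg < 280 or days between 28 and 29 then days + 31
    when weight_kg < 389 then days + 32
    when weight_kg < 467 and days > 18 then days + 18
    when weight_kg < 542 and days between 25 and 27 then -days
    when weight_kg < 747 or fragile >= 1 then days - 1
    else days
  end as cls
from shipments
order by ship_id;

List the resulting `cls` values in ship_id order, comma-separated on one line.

ship_id=3: weight_kg < 389 → 52
ship_id=4: ELSE → 27
ship_id=5: weight_kg < 747 or fragile >= 1 → 17
ship_id=6: weight_kg < 280 or days between 28 and 29 → 58
ship_id=7: weight_kg < 280 or days between 28 and 29 → 54
ship_id=8: weight_kg < 389 → 47
ship_id=9: weight_kg < 389 → 56
ship_id=10: weight_kg < 280 or days between 28 and 29 → 32
ship_id=11: weight_kg < 280 or days between 28 and 29 → 46
ship_id=12: weight_kg < 280 or days between 28 and 29 → 58
ship_id=13: weight_kg < 747 or fragile >= 1 → 20
ship_id=14: weight_kg < 280 or days between 28 and 29 → 38
ship_id=15: weight_kg < 389 → 49
ship_id=16: weight_kg < 280 or days between 28 and 29 → 59

52, 27, 17, 58, 54, 47, 56, 32, 46, 58, 20, 38, 49, 59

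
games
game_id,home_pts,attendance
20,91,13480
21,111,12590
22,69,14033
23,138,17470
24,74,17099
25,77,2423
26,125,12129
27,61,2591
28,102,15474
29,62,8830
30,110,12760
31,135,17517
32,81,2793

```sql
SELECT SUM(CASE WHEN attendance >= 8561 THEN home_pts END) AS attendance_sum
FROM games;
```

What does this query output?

1017

game_id=20: ✓ → 91
game_id=21: ✓ → 111
game_id=22: ✓ → 69
game_id=23: ✓ → 138
game_id=24: ✓ → 74
game_id=25: ✗
game_id=26: ✓ → 125
game_id=27: ✗
game_id=28: ✓ → 102
game_id=29: ✓ → 62
game_id=30: ✓ → 110
game_id=31: ✓ → 135
game_id=32: ✗
attendance_sum = 91 + 111 + 69 + 138 + 74 + 125 + 102 + 62 + 110 + 135 = 1017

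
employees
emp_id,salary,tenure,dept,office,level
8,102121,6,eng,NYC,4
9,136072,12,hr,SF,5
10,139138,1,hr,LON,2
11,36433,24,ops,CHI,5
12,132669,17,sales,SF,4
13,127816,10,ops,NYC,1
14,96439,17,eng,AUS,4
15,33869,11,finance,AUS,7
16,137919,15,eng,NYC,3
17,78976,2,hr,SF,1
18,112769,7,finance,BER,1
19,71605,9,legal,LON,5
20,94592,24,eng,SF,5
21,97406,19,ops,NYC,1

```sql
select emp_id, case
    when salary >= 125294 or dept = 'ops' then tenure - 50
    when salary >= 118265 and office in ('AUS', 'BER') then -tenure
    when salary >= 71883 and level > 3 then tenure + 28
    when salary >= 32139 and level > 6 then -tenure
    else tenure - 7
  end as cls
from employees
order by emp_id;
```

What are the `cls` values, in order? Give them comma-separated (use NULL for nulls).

emp_id=8: salary >= 71883 and level > 3 → 34
emp_id=9: salary >= 125294 or dept = 'ops' → -38
emp_id=10: salary >= 125294 or dept = 'ops' → -49
emp_id=11: salary >= 125294 or dept = 'ops' → -26
emp_id=12: salary >= 125294 or dept = 'ops' → -33
emp_id=13: salary >= 125294 or dept = 'ops' → -40
emp_id=14: salary >= 71883 and level > 3 → 45
emp_id=15: salary >= 32139 and level > 6 → -11
emp_id=16: salary >= 125294 or dept = 'ops' → -35
emp_id=17: ELSE → -5
emp_id=18: ELSE → 0
emp_id=19: ELSE → 2
emp_id=20: salary >= 71883 and level > 3 → 52
emp_id=21: salary >= 125294 or dept = 'ops' → -31

34, -38, -49, -26, -33, -40, 45, -11, -35, -5, 0, 2, 52, -31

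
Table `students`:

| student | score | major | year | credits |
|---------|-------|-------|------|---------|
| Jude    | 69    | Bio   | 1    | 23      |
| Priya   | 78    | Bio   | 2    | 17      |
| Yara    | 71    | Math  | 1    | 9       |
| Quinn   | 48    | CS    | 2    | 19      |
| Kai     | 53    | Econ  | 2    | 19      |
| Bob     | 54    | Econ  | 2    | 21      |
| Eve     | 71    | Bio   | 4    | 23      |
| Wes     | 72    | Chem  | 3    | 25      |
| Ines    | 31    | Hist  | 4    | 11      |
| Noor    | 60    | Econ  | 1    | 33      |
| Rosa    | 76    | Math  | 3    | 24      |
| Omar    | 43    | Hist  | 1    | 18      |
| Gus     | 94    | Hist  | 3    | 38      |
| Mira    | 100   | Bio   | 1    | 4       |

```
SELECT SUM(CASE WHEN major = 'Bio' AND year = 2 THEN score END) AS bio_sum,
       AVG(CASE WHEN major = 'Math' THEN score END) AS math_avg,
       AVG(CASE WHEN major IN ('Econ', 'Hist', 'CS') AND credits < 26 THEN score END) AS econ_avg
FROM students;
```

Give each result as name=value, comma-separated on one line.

bio_sum=78, math_avg=73.5, econ_avg=45.8

[bio_sum: major = 'Bio' AND year = 2]
student=Jude: ✗
student=Priya: ✓ → 78
student=Yara: ✗
student=Quinn: ✗
student=Kai: ✗
student=Bob: ✗
student=Eve: ✗
student=Wes: ✗
student=Ines: ✗
student=Noor: ✗
student=Rosa: ✗
student=Omar: ✗
student=Gus: ✗
student=Mira: ✗
bio_sum = 78
—
[math_avg: major = 'Math']
student=Jude: ✗
student=Priya: ✗
student=Yara: ✓ → 71
student=Quinn: ✗
student=Kai: ✗
student=Bob: ✗
student=Eve: ✗
student=Wes: ✗
student=Ines: ✗
student=Noor: ✗
student=Rosa: ✓ → 76
student=Omar: ✗
student=Gus: ✗
student=Mira: ✗
math_avg = (71 + 76) / 2 = 73.5
—
[econ_avg: major IN ('Econ', 'Hist', 'CS') AND credits < 26]
student=Jude: ✗
student=Priya: ✗
student=Yara: ✗
student=Quinn: ✓ → 48
student=Kai: ✓ → 53
student=Bob: ✓ → 54
student=Eve: ✗
student=Wes: ✗
student=Ines: ✓ → 31
student=Noor: ✗
student=Rosa: ✗
student=Omar: ✓ → 43
student=Gus: ✗
student=Mira: ✗
econ_avg = (48 + 53 + 54 + 31 + 43) / 5 = 45.8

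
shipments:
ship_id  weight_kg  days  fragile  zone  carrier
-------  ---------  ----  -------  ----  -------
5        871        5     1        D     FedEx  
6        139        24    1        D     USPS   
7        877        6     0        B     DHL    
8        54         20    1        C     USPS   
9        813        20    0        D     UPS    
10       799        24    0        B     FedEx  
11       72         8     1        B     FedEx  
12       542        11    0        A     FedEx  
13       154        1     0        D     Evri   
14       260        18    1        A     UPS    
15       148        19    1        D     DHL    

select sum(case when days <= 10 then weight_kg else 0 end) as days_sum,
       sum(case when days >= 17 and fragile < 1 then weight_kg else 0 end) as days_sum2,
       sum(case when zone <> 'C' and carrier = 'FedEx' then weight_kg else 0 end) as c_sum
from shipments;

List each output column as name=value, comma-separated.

days_sum=1974, days_sum2=1612, c_sum=2284

[days_sum: days <= 10]
ship_id=5: ✓ → 871
ship_id=6: ✗
ship_id=7: ✓ → 877
ship_id=8: ✗
ship_id=9: ✗
ship_id=10: ✗
ship_id=11: ✓ → 72
ship_id=12: ✗
ship_id=13: ✓ → 154
ship_id=14: ✗
ship_id=15: ✗
days_sum = 871 + 877 + 72 + 154 = 1974
—
[days_sum2: days >= 17 and fragile < 1]
ship_id=5: ✗
ship_id=6: ✗
ship_id=7: ✗
ship_id=8: ✗
ship_id=9: ✓ → 813
ship_id=10: ✓ → 799
ship_id=11: ✗
ship_id=12: ✗
ship_id=13: ✗
ship_id=14: ✗
ship_id=15: ✗
days_sum2 = 813 + 799 = 1612
—
[c_sum: zone <> 'C' and carrier = 'FedEx']
ship_id=5: ✓ → 871
ship_id=6: ✗
ship_id=7: ✗
ship_id=8: ✗
ship_id=9: ✗
ship_id=10: ✓ → 799
ship_id=11: ✓ → 72
ship_id=12: ✓ → 542
ship_id=13: ✗
ship_id=14: ✗
ship_id=15: ✗
c_sum = 871 + 799 + 72 + 542 = 2284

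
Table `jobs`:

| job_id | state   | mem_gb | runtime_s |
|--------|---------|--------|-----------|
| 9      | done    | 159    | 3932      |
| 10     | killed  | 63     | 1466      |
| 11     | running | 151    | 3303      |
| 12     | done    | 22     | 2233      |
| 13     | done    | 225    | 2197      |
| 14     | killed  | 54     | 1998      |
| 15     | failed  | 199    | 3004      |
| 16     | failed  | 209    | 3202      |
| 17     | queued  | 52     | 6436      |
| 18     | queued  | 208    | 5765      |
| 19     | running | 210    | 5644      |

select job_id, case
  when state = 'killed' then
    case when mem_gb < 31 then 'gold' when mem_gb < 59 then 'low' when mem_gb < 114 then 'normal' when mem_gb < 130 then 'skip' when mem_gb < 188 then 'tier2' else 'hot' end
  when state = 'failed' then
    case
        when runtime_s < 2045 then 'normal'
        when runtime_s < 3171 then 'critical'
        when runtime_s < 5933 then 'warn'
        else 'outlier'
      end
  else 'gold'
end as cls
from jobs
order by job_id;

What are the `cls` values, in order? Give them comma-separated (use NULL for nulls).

gold, normal, gold, gold, gold, low, critical, warn, gold, gold, gold

job_id=9: state='done' → outer ELSE → gold
job_id=10: state='killed' → inner[mem_gb < 114] → normal
job_id=11: state='running' → outer ELSE → gold
job_id=12: state='done' → outer ELSE → gold
job_id=13: state='done' → outer ELSE → gold
job_id=14: state='killed' → inner[mem_gb < 59] → low
job_id=15: state='failed' → inner[runtime_s < 3171] → critical
job_id=16: state='failed' → inner[runtime_s < 5933] → warn
job_id=17: state='queued' → outer ELSE → gold
job_id=18: state='queued' → outer ELSE → gold
job_id=19: state='running' → outer ELSE → gold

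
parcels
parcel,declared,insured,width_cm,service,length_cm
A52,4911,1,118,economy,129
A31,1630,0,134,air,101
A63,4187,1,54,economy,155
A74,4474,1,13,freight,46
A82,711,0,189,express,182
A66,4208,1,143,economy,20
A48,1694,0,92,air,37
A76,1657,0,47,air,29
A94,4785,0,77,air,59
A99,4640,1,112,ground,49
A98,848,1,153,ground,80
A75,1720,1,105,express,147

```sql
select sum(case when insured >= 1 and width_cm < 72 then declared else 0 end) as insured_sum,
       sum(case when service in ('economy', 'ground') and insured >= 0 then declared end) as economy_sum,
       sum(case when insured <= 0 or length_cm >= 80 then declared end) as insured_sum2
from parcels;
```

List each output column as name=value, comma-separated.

[insured_sum: insured >= 1 and width_cm < 72]
parcel=A52: ✗
parcel=A31: ✗
parcel=A63: ✓ → 4187
parcel=A74: ✓ → 4474
parcel=A82: ✗
parcel=A66: ✗
parcel=A48: ✗
parcel=A76: ✗
parcel=A94: ✗
parcel=A99: ✗
parcel=A98: ✗
parcel=A75: ✗
insured_sum = 4187 + 4474 = 8661
—
[economy_sum: service in ('economy', 'ground') and insured >= 0]
parcel=A52: ✓ → 4911
parcel=A31: ✗
parcel=A63: ✓ → 4187
parcel=A74: ✗
parcel=A82: ✗
parcel=A66: ✓ → 4208
parcel=A48: ✗
parcel=A76: ✗
parcel=A94: ✗
parcel=A99: ✓ → 4640
parcel=A98: ✓ → 848
parcel=A75: ✗
economy_sum = 4911 + 4187 + 4208 + 4640 + 848 = 18794
—
[insured_sum2: insured <= 0 or length_cm >= 80]
parcel=A52: ✓ → 4911
parcel=A31: ✓ → 1630
parcel=A63: ✓ → 4187
parcel=A74: ✗
parcel=A82: ✓ → 711
parcel=A66: ✗
parcel=A48: ✓ → 1694
parcel=A76: ✓ → 1657
parcel=A94: ✓ → 4785
parcel=A99: ✗
parcel=A98: ✓ → 848
parcel=A75: ✓ → 1720
insured_sum2 = 4911 + 1630 + 4187 + 711 + 1694 + 1657 + 4785 + 848 + 1720 = 22143

insured_sum=8661, economy_sum=18794, insured_sum2=22143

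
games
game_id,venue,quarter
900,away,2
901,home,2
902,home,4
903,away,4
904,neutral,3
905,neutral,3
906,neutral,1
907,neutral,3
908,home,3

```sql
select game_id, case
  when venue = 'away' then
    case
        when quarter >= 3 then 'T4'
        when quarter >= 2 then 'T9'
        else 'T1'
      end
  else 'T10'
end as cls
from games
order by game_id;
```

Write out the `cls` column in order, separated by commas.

game_id=900: venue='away' → inner[quarter >= 2] → T9
game_id=901: venue='home' → outer ELSE → T10
game_id=902: venue='home' → outer ELSE → T10
game_id=903: venue='away' → inner[quarter >= 3] → T4
game_id=904: venue='neutral' → outer ELSE → T10
game_id=905: venue='neutral' → outer ELSE → T10
game_id=906: venue='neutral' → outer ELSE → T10
game_id=907: venue='neutral' → outer ELSE → T10
game_id=908: venue='home' → outer ELSE → T10

T9, T10, T10, T4, T10, T10, T10, T10, T10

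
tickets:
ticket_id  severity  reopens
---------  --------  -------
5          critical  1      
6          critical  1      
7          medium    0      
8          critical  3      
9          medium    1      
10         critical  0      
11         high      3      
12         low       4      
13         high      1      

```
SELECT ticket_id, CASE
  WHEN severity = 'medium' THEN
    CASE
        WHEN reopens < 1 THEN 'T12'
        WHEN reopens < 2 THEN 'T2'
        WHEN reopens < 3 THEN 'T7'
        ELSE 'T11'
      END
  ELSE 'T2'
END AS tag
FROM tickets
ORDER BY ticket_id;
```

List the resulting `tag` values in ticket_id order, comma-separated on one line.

T2, T2, T12, T2, T2, T2, T2, T2, T2

ticket_id=5: severity='critical' → outer ELSE → T2
ticket_id=6: severity='critical' → outer ELSE → T2
ticket_id=7: severity='medium' → inner[reopens < 1] → T12
ticket_id=8: severity='critical' → outer ELSE → T2
ticket_id=9: severity='medium' → inner[reopens < 2] → T2
ticket_id=10: severity='critical' → outer ELSE → T2
ticket_id=11: severity='high' → outer ELSE → T2
ticket_id=12: severity='low' → outer ELSE → T2
ticket_id=13: severity='high' → outer ELSE → T2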